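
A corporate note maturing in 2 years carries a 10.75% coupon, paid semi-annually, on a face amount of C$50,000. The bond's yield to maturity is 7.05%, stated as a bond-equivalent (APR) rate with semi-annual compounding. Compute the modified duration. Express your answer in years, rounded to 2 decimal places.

1.79 years

Periodic yield y = 0.03525. First find Macaulay duration:
  t   CF        PV=CF/(1+0.03525)^t    t·PV
  1     2,687.50     2,595.9913     2,595.9913
  2     2,687.50     2,507.5985     5,015.1969
  3     2,687.50     2,422.2154     7,266.6461
  4    52,687.50    45,869.7777   183,479.1107
  Σ                 53,395.5828   198,356.9451
P = 53,395.5828; Macaulay duration = 198,356.9451 / 53,395.5828 = 3.71486 half-year periods = 1.85743 years.
Modified duration = D_Mac / (1 + y) = 1.85743 / 1.03525 = 1.79418 years.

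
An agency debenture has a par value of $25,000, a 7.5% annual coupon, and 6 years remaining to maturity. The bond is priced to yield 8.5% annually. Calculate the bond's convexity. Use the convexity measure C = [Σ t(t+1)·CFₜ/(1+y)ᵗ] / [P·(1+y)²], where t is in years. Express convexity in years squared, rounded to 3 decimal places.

With y = 0.085:
  t   CF        PV=CF/(1+0.085)^t    t·PV        t(t+1)·PV
  1     1,875.00     1,728.1106     1,728.1106       3,456.2212
  2     1,875.00     1,592.7287     3,185.4573       9,556.3720
  3     1,875.00     1,467.9527     4,403.8581      17,615.4322
  4     1,875.00     1,352.9518     5,411.8071      27,059.0357
  5     1,875.00     1,246.9602     6,234.8008      37,408.8051
  6    26,875.00    16,472.8993    98,837.3959     691,861.7710
  Σ                 23,861.6032   119,801.4298     786,957.6371
P = 23,861.6032.
Convexity = Σ t(t+1)·PV / [P·(1+y)²] = 786,957.6371 / (23,861.6032 × 1.177225) = 28.01511.

28.015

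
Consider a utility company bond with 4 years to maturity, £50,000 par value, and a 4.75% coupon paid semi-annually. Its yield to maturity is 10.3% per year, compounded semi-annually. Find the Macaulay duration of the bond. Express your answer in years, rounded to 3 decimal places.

3.651 years

Periodic yield y = 0.0515. Discount each cash flow and weight by its period:
  t   CF        PV=CF/(1+0.0515)^t    t·PV
  1     1,187.50     1,129.3390     1,129.3390
  2     1,187.50     1,074.0267     2,148.0533
  3     1,187.50     1,021.4234     3,064.2701
  4     1,187.50       971.3964     3,885.5858
  5     1,187.50       923.8197     4,619.0986
  6     1,187.50       878.5732     5,271.4393
  7     1,187.50       835.5428     5,848.7993
  8    51,187.50    34,252.2971   274,018.3771
  Σ                 41,086.4184   299,984.9626
Price P = Σ PV = 41,086.4184.
Macaulay duration = Σ(t·PV) / P = 299,984.9626 / 41,086.4184 = 7.30132 half-year periods.
In years: 7.30132 / 2 = 3.65066 years.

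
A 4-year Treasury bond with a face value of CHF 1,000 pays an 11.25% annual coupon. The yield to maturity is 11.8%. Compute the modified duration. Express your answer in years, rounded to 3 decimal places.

Periodic yield y = 0.118. First find Macaulay duration:
  t   CF        PV=CF/(1+0.118)^t    t·PV
  1       112.50       100.6261       100.6261
  2       112.50        90.0055       180.0109
  3       112.50        80.5058       241.5174
  4     1,112.50       712.0866     2,848.3463
  Σ                    983.2240     3,370.5008
P = 983.2240; Macaulay duration = 3,370.5008 / 983.2240 = 3.42801 years.
Modified duration = D_Mac / (1 + y) = 3.42801 / 1.118 = 3.06620 years.

3.066 years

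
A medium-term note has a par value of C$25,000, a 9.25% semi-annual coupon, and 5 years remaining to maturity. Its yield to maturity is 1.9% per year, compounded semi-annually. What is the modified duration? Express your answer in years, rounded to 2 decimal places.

Periodic yield y = 0.0095. First find Macaulay duration:
  t   CF        PV=CF/(1+0.0095)^t    t·PV
  1     1,156.25     1,145.3690     1,145.3690
  2     1,156.25     1,134.5904     2,269.1808
  3     1,156.25     1,123.9132     3,371.7396
  4     1,156.25     1,113.3365     4,453.3461
  5     1,156.25     1,102.8593     5,514.2967
  6     1,156.25     1,092.4808     6,554.8847
  7     1,156.25     1,082.1999     7,575.3992
  8     1,156.25     1,072.0157     8,576.1259
  9     1,156.25     1,061.9274     9,557.3468
  10   26,156.25    23,796.4540   237,964.5405
  Σ                 33,725.1463   286,982.2292
P = 33,725.1463; Macaulay duration = 286,982.2292 / 33,725.1463 = 8.50944 half-year periods = 4.25472 years.
Modified duration = D_Mac / (1 + y) = 4.25472 / 1.0095 = 4.21468 years.

4.21 years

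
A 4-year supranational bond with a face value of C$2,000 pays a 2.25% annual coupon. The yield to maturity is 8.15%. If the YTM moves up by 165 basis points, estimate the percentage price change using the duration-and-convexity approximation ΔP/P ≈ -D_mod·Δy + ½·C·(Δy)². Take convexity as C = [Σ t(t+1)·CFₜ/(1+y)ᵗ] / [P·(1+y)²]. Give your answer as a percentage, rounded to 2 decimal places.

With y = 0.0815:
  t   CF        PV=CF/(1+0.0815)^t    t·PV        t(t+1)·PV
  1        45.00        41.6089        41.6089          83.2178
  2        45.00        38.4733        76.9466         230.8398
  3        45.00        35.5740       106.7221         426.8882
  4     2,045.00     1,494.8142     5,979.2568      29,896.2842
  Σ                  1,610.4704     6,204.5344      30,637.2300
P = 1,610.4704; D_Mac = 3.85262 yrs; D_mod = 3.56230 yrs; C = 16.26461.
Duration effect: -3.56230 × (+0.0165) = -0.058778
Convexity effect: 0.5 × 16.26461 × (0.0165)² = +0.0022140
ΔP/P ≈ -0.058778 + 0.0022140 = -0.056564 = -5.6564%.

-5.66%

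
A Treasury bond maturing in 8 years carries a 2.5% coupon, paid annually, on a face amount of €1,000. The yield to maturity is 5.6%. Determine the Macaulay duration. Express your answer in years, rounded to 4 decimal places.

Periodic yield y = 0.056. Discount each cash flow and weight by its year:
  t   CF        PV=CF/(1+0.056)^t    t·PV
  1        25.00        23.6742        23.6742
  2        25.00        22.4188        44.8376
  3        25.00        21.2299        63.6897
  4        25.00        20.1041        80.4163
  5        25.00        19.0380        95.1898
  6        25.00        18.0284       108.1702
  7        25.00        17.0723       119.5063
  8     1,025.00       662.8458     5,302.7665
  Σ                    804.4115     5,838.2507
Price P = Σ PV = 804.4115.
Macaulay duration = Σ(t·PV) / P = 5,838.2507 / 804.4115 = 7.25779 years.

7.2578 years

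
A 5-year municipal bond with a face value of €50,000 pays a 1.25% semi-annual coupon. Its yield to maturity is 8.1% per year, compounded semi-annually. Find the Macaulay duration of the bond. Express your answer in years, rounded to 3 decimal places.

4.831 years

Periodic yield y = 0.0405. Discount each cash flow and weight by its period:
  t   CF        PV=CF/(1+0.0405)^t    t·PV
  1       312.50       300.3364       300.3364
  2       312.50       288.6462       577.2924
  3       312.50       277.4111       832.2332
  4       312.50       266.6132     1,066.4529
  5       312.50       256.2357     1,281.1784
  6       312.50       246.2621     1,477.5724
  7       312.50       236.6767     1,656.7366
  8       312.50       227.4644     1,819.7148
  9       312.50       218.6106     1,967.4956
  10   50,312.50    33,826.3433   338,263.4331
  Σ                 36,144.5995   349,242.4457
Price P = Σ PV = 36,144.5995.
Macaulay duration = Σ(t·PV) / P = 349,242.4457 / 36,144.5995 = 9.66237 half-year periods.
In years: 9.66237 / 2 = 4.83118 years.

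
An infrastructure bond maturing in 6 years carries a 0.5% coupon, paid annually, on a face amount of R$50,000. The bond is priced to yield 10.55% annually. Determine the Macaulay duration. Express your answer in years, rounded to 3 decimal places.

Periodic yield y = 0.1055. Discount each cash flow and weight by its year:
  t   CF        PV=CF/(1+0.1055)^t    t·PV
  1       250.00       226.1420       226.1420
  2       250.00       204.5608       409.1217
  3       250.00       185.0392       555.1176
  4       250.00       167.3806       669.5222
  5       250.00       151.4071       757.0356
  6    50,250.00    27,528.5657   165,171.3943
  Σ                 28,463.0955   167,788.3335
Price P = Σ PV = 28,463.0955.
Macaulay duration = Σ(t·PV) / P = 167,788.3335 / 28,463.0955 = 5.89494 years.

5.895 years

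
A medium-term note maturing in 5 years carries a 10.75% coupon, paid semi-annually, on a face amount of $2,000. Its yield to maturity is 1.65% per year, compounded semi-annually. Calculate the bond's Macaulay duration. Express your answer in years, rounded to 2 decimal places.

Periodic yield y = 0.00825. Discount each cash flow and weight by its period:
  t   CF        PV=CF/(1+0.00825)^t    t·PV
  1       107.50       106.6204       106.6204
  2       107.50       105.7480       211.4959
  3       107.50       104.8827       314.6480
  4       107.50       104.0245       416.0979
  5       107.50       103.1733       515.8665
  6       107.50       102.3291       613.9745
  7       107.50       101.4918       710.4424
  8       107.50       100.6613       805.2906
  9       107.50        99.8377       898.5389
  10    2,107.50     1,941.2670    19,412.6702
  Σ                  2,870.0357    24,005.6453
Price P = Σ PV = 2,870.0357.
Macaulay duration = Σ(t·PV) / P = 24,005.6453 / 2,870.0357 = 8.36423 half-year periods.
In years: 8.36423 / 2 = 4.18212 years.

4.18 years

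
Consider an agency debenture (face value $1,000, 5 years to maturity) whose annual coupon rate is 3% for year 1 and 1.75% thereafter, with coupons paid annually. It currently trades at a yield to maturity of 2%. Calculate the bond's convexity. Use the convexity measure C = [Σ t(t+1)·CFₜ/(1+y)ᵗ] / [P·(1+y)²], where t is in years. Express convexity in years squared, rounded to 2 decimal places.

27.22

With y = 0.02:
  t   CF        PV=CF/(1+0.02)^t    t·PV        t(t+1)·PV
  1        30.00        29.4118        29.4118          58.8235
  2        17.50        16.8205        33.6409         100.9227
  3        17.50        16.4906        49.4719         197.8877
  4        17.50        16.1673        64.6692         323.3459
  5     1,017.50       921.5811     4,607.9055      27,647.4330
  Σ                  1,000.4713     4,785.0993      28,328.4128
P = 1,000.4713.
Convexity = Σ t(t+1)·PV / [P·(1+y)²] = 28,328.4128 / (1,000.4713 × 1.040400) = 27.21556.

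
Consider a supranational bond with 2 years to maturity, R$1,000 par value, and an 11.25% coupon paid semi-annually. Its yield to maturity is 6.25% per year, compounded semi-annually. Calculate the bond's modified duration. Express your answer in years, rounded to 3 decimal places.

Periodic yield y = 0.03125. First find Macaulay duration:
  t   CF        PV=CF/(1+0.03125)^t    t·PV
  1        56.25        54.5455        54.5455
  2        56.25        52.8926       105.7851
  3        56.25        51.2898       153.8693
  4     1,056.25       933.9226     3,735.6903
  Σ                  1,092.6504     4,049.8902
P = 1,092.6504; Macaulay duration = 4,049.8902 / 1,092.6504 = 3.70648 half-year periods = 1.85324 years.
Modified duration = D_Mac / (1 + y) = 1.85324 / 1.03125 = 1.79708 years.

1.797 years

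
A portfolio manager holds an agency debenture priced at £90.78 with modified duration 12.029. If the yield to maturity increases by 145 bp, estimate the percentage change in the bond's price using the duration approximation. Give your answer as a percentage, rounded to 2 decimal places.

Duration approximation: ΔP/P ≈ -D_mod · Δy = -12.029 × (+0.0145) = -0.1744205.
As a percentage: -17.44205%.

-17.44%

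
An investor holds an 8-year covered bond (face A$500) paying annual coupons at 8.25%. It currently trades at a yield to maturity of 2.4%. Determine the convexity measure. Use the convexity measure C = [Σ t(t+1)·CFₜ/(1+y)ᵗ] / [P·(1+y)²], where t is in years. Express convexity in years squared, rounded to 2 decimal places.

51.43

With y = 0.024:
  t   CF        PV=CF/(1+0.024)^t    t·PV        t(t+1)·PV
  1        41.25        40.2832        40.2832          80.5664
  2        41.25        39.3391        78.6781         236.0344
  3        41.25        38.4171       115.2512         461.0047
  4        41.25        37.5167       150.0666         750.3331
  5        41.25        36.6374       183.1868       1,099.1208
  6        41.25        35.7787       214.6720       1,502.7042
  7        41.25        34.9401       244.5808       1,956.6461
  8       541.25       447.7115     3,581.6921      32,235.2285
  Σ                    710.6236     4,608.4108      38,321.6382
P = 710.6236.
Convexity = Σ t(t+1)·PV / [P·(1+y)²] = 38,321.6382 / (710.6236 × 1.048576) = 51.42858.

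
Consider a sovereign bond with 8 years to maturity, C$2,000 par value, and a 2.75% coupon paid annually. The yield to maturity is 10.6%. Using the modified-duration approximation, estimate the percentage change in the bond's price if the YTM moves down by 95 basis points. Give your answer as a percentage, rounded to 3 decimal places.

Periodic yield y = 0.106. Modified duration first:
  t   CF        PV=CF/(1+0.106)^t    t·PV
  1        55.00        49.7288        49.7288
  2        55.00        44.9627        89.9254
  3        55.00        40.6534       121.9603
  4        55.00        36.7572       147.0287
  5        55.00        33.2343       166.1717
  6        55.00        30.0491       180.2948
  7        55.00        27.1692       190.1844
  8     2,055.00       917.8481     7,342.7848
  Σ                  1,180.4028     8,288.0788
P = 1,180.4028; D_Mac = 7.02140 yrs; D_mod = 7.02140/(1+0.106) = 6.34846 yrs.
ΔP/P ≈ -D_mod · Δy = -6.34846 × (-0.0095) = +0.060310 = +6.0310%.

+6.031%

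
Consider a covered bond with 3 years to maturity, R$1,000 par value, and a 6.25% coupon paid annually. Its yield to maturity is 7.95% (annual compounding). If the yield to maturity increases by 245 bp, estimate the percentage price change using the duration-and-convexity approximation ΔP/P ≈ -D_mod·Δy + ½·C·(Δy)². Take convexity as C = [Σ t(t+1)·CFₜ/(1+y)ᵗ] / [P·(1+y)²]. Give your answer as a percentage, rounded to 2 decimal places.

With y = 0.0795:
  t   CF        PV=CF/(1+0.0795)^t    t·PV        t(t+1)·PV
  1        62.50        57.8972        57.8972         115.7943
  2        62.50        53.6333       107.2667         321.8000
  3     1,062.50       844.6193     2,533.8579      10,135.4315
  Σ                    956.1498     2,699.0217      10,573.0258
P = 956.1498; D_Mac = 2.82280 yrs; D_mod = 2.61492 yrs; C = 9.48917.
Duration effect: -2.61492 × (+0.0245) = -0.064065
Convexity effect: 0.5 × 9.48917 × (0.0245)² = +0.0028479
ΔP/P ≈ -0.064065 + 0.0028479 = -0.061218 = -6.1218%.

-6.12%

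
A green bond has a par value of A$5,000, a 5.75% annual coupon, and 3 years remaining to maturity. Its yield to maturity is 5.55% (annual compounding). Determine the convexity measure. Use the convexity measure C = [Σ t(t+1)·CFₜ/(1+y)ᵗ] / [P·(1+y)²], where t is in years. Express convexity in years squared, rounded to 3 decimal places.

10.008

With y = 0.0555:
  t   CF        PV=CF/(1+0.0555)^t    t·PV        t(t+1)·PV
  1       287.50       272.3828       272.3828         544.7655
  2       287.50       258.0604       516.1208       1,548.3624
  3     5,287.50     4,496.5111    13,489.5332      53,958.1329
  Σ                  5,026.9542    14,278.0368      56,051.2608
P = 5,026.9542.
Convexity = Σ t(t+1)·PV / [P·(1+y)²] = 56,051.2608 / (5,026.9542 × 1.114080) = 10.00838.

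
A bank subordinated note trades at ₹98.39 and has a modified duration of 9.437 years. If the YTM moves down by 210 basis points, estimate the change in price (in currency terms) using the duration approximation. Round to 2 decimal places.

+₹19.50

Duration approximation: ΔP/P ≈ -D_mod · Δy = -9.437 × (-0.021) = +0.198177.
ΔP ≈ 98.39 × (+0.198177) = +19.49863503.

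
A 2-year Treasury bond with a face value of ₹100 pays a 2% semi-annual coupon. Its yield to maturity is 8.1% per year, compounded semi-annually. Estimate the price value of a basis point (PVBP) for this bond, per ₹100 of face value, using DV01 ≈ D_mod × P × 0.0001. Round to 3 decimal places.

₹0.017

Periodic yield y = 0.0405.
  t   CF        PV=CF/(1+0.0405)^t    t·PV
  1         1.00         0.9611         0.9611
  2         1.00         0.9237         1.8473
  3         1.00         0.8877         2.6631
  4       101.00        86.1694       344.6776
  Σ                     88.9419       350.1491
P = 88.9419; D_Mac = 3.93683 half-year periods = 1.96842 yrs; D_mod = 1.89180 yrs.
DV01 ≈ 1.89180 × 88.9419 × 0.0001 = 0.016826.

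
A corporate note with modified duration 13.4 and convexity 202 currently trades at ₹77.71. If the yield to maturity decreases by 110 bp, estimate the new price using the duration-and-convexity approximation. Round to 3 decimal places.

₹90.114

Duration effect: -D_mod·Δy = -13.4 × (-0.011) = +0.147400
Convexity effect: ½·C·(Δy)² = 0.5 × 202 × (-0.011)² = +0.0122210
ΔP/P ≈ +0.147400 + 0.0122210 = +0.159621
New price ≈ 77.71 × (1 + 0.159621) = 90.11414791.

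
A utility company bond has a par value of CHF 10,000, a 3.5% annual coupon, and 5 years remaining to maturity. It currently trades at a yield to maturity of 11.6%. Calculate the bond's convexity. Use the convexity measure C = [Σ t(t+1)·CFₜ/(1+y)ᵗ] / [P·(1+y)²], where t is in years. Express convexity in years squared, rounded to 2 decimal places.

With y = 0.116:
  t   CF        PV=CF/(1+0.116)^t    t·PV        t(t+1)·PV
  1       350.00       313.6201       313.6201         627.2401
  2       350.00       281.0216       562.0431       1,686.1294
  3       350.00       251.8114       755.4343       3,021.7373
  4       350.00       225.6375       902.5500       4,512.7499
  5    10,350.00     5,978.8737    29,894.3683     179,366.2100
  Σ                  7,050.9642    32,428.0158     189,214.0667
P = 7,050.9642.
Convexity = Σ t(t+1)·PV / [P·(1+y)²] = 189,214.0667 / (7,050.9642 × 1.245456) = 21.54649.

21.55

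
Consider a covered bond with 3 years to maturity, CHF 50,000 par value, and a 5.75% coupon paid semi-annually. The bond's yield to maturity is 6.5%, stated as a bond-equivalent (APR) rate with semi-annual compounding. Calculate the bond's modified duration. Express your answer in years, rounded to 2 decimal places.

Periodic yield y = 0.0325. First find Macaulay duration:
  t   CF        PV=CF/(1+0.0325)^t    t·PV
  1     1,437.50     1,392.2518     1,392.2518
  2     1,437.50     1,348.4279     2,696.8558
  3     1,437.50     1,305.9834     3,917.9503
  4     1,437.50     1,264.8750     5,059.5000
  5     1,437.50     1,225.0605     6,125.3027
  6    51,437.50    42,456.0407   254,736.2440
  Σ                 48,992.6394   273,928.1047
P = 48,992.6394; Macaulay duration = 273,928.1047 / 48,992.6394 = 5.59121 half-year periods = 2.79560 years.
Modified duration = D_Mac / (1 + y) = 2.79560 / 1.0325 = 2.70761 years.

2.71 years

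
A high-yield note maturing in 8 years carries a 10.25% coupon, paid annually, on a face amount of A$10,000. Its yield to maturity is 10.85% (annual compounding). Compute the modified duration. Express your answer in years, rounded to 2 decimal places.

5.22 years

Periodic yield y = 0.1085. First find Macaulay duration:
  t   CF        PV=CF/(1+0.1085)^t    t·PV
  1     1,025.00       924.6730       924.6730
  2     1,025.00       834.1660     1,668.3319
  3     1,025.00       752.5178     2,257.5534
  4     1,025.00       678.8613     2,715.4454
  5     1,025.00       612.4144     3,062.0719
  6     1,025.00       552.4712     3,314.8275
  7     1,025.00       498.3954     3,488.7675
  8    11,025.00     4,836.0749    38,688.5992
  Σ                  9,689.5740    56,120.2697
P = 9,689.5740; Macaulay duration = 56,120.2697 / 9,689.5740 = 5.79182 years.
Modified duration = D_Mac / (1 + y) = 5.79182 / 1.1085 = 5.22492 years.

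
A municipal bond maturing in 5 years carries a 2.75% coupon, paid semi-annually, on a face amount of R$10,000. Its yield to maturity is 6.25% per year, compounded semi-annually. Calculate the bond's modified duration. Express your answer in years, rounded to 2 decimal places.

4.53 years

Periodic yield y = 0.03125. First find Macaulay duration:
  t   CF        PV=CF/(1+0.03125)^t    t·PV
  1       137.50       133.3333       133.3333
  2       137.50       129.2929       258.5859
  3       137.50       125.3750       376.1249
  4       137.50       121.5757       486.3029
  5       137.50       117.8916       589.4580
  6       137.50       114.3191       685.9148
  7       137.50       110.8549       775.9844
  8       137.50       107.4957       859.9654
  9       137.50       104.2382       938.1441
  10   10,137.50     7,452.3158    74,523.1582
  Σ                  8,516.6923    79,626.9720
P = 8,516.6923; Macaulay duration = 79,626.9720 / 8,516.6923 = 9.34952 half-year periods = 4.67476 years.
Modified duration = D_Mac / (1 + y) = 4.67476 / 1.03125 = 4.53310 years.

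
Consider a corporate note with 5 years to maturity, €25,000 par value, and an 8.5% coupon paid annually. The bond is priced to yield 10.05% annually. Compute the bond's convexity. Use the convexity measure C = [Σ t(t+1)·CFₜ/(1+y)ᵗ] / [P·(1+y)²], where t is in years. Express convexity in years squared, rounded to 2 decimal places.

With y = 0.1005:
  t   CF        PV=CF/(1+0.1005)^t    t·PV        t(t+1)·PV
  1     2,125.00     1,930.9405     1,930.9405       3,861.8810
  2     2,125.00     1,754.6029     3,509.2058      10,527.6173
  3     2,125.00     1,594.3688     4,783.1065      19,132.4259
  4     2,125.00     1,448.7677     5,795.0707      28,975.3535
  5    27,125.00    16,804.2646    84,021.3232     504,127.9393
  Σ                 23,532.9445   100,039.6466     566,625.2169
P = 23,532.9445.
Convexity = Σ t(t+1)·PV / [P·(1+y)²] = 566,625.2169 / (23,532.9445 × 1.211100) = 19.88106.

19.88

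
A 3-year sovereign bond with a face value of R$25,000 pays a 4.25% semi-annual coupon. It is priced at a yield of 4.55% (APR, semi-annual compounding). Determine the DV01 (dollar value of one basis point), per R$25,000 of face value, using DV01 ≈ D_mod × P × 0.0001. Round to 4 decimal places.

R$6.9023

Periodic yield y = 0.02275.
  t   CF        PV=CF/(1+0.02275)^t    t·PV
  1       531.25       519.4329       519.4329
  2       531.25       507.8787     1,015.7573
  3       531.25       496.5814     1,489.7443
  4       531.25       485.5355     1,942.1420
  5       531.25       474.7353     2,373.6764
  6    25,531.25    22,307.7182   133,846.3091
  Σ                 24,791.8819   141,187.0620
P = 24,791.8819; D_Mac = 5.69489 half-year periods = 2.84745 yrs; D_mod = 2.78411 yrs.
DV01 ≈ 2.78411 × 24,791.8819 × 0.0001 = 6.902325.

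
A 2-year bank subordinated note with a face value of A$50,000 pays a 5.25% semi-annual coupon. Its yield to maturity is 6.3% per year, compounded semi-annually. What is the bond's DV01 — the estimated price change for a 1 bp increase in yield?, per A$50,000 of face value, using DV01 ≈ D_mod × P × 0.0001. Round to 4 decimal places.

A$9.1435

Periodic yield y = 0.0315.
  t   CF        PV=CF/(1+0.0315)^t    t·PV
  1     1,312.50     1,272.4188     1,272.4188
  2     1,312.50     1,233.5616     2,467.1232
  3     1,312.50     1,195.8910     3,587.6731
  4    51,312.50    45,325.8801   181,303.5202
  Σ                 49,027.7515   188,630.7354
P = 49,027.7515; D_Mac = 3.84743 half-year periods = 1.92371 yrs; D_mod = 1.86497 yrs.
DV01 ≈ 1.86497 × 49,027.7515 × 0.0001 = 9.143516.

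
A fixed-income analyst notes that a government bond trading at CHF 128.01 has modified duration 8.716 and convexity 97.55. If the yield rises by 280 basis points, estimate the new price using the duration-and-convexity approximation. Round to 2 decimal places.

CHF 101.66

Duration effect: -D_mod·Δy = -8.716 × (+0.028) = -0.244048
Convexity effect: ½·C·(Δy)² = 0.5 × 97.55 × (0.028)² = +0.0382396
ΔP/P ≈ -0.244048 + 0.0382396 = -0.2058084
New price ≈ 128.01 × (1 - 0.2058084) = 101.664466716.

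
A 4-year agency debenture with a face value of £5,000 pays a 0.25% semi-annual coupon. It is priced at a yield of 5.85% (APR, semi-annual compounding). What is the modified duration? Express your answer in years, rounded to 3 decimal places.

Periodic yield y = 0.02925. First find Macaulay duration:
  t   CF        PV=CF/(1+0.02925)^t    t·PV
  1         6.25         6.0724         6.0724
  2         6.25         5.8998        11.7996
  3         6.25         5.7321        17.1964
  4         6.25         5.5692        22.2770
  5         6.25         5.4110        27.0549
  6         6.25         5.2572        31.5432
  7         6.25         5.1078        35.7546
  8     5,006.25     3,975.0768    31,800.6147
  Σ                  4,014.1264    31,952.3129
P = 4,014.1264; Macaulay duration = 31,952.3129 / 4,014.1264 = 7.95997 half-year periods = 3.97998 years.
Modified duration = D_Mac / (1 + y) = 3.97998 / 1.02925 = 3.86688 years.

3.867 years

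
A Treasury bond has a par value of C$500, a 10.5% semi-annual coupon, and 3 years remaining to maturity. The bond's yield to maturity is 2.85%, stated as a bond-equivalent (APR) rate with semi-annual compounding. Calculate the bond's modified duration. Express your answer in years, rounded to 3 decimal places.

2.650 years

Periodic yield y = 0.01425. First find Macaulay duration:
  t   CF        PV=CF/(1+0.01425)^t    t·PV
  1        26.25        25.8812        25.8812
  2        26.25        25.5176        51.0351
  3        26.25        25.1591        75.4772
  4        26.25        24.8056        99.2223
  5        26.25        24.4571       122.2853
  6       526.25       483.4171     2,900.5026
  Σ                    609.2375     3,274.4037
P = 609.2375; Macaulay duration = 3,274.4037 / 609.2375 = 5.37459 half-year periods = 2.68730 years.
Modified duration = D_Mac / (1 + y) = 2.68730 / 1.01425 = 2.64954 years.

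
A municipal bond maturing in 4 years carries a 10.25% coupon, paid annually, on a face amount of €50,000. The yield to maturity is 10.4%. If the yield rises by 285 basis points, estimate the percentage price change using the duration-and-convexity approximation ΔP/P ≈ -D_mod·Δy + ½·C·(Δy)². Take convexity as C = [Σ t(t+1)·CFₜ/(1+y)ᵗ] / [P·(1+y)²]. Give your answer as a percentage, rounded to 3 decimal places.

With y = 0.104:
  t   CF        PV=CF/(1+0.104)^t    t·PV        t(t+1)·PV
  1     5,125.00     4,642.2101     4,642.2101       9,284.4203
  2     5,125.00     4,204.9005     8,409.8010      25,229.4030
  3     5,125.00     3,808.7867    11,426.3600      45,705.4401
  4    55,125.00    37,108.4068   148,433.6272     742,168.1360
  Σ                 49,764.3041   172,911.9984     822,387.3994
P = 49,764.3041; D_Mac = 3.47462 yrs; D_mod = 3.14730 yrs; C = 13.55877.
Duration effect: -3.14730 × (+0.0285) = -0.089698
Convexity effect: 0.5 × 13.55877 × (0.0285)² = +0.0055066
ΔP/P ≈ -0.089698 + 0.0055066 = -0.084191 = -8.4191%.

-8.419%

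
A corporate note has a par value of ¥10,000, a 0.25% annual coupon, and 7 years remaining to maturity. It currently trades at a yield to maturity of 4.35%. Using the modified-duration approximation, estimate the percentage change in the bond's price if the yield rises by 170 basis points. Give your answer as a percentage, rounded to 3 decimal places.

Periodic yield y = 0.0435. Modified duration first:
  t   CF        PV=CF/(1+0.0435)^t    t·PV
  1        25.00        23.9578        23.9578
  2        25.00        22.9591        45.9182
  3        25.00        22.0020        66.0061
  4        25.00        21.0848        84.3393
  5        25.00        20.2059       101.0294
  6        25.00        19.3636       116.1814
  7    10,025.00     7,441.1011    52,087.7080
  Σ                  7,570.6744    52,525.1402
P = 7,570.6744; D_Mac = 6.93797 yrs; D_mod = 6.93797/(1+0.0435) = 6.64875 yrs.
ΔP/P ≈ -D_mod · Δy = -6.64875 × (+0.017) = -0.113029 = -11.3029%.

-11.303%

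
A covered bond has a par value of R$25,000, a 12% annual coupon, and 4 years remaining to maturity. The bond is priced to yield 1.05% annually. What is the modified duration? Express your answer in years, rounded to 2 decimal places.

Periodic yield y = 0.0105. First find Macaulay duration:
  t   CF        PV=CF/(1+0.0105)^t    t·PV
  1     3,000.00     2,968.8273     2,968.8273
  2     3,000.00     2,937.9785     5,875.9571
  3     3,000.00     2,907.4503     8,722.3509
  4    28,000.00    26,854.2334   107,416.9338
  Σ                 35,668.4896   124,984.0691
P = 35,668.4896; Macaulay duration = 124,984.0691 / 35,668.4896 = 3.50405 years.
Modified duration = D_Mac / (1 + y) = 3.50405 / 1.0105 = 3.46764 years.

3.47 years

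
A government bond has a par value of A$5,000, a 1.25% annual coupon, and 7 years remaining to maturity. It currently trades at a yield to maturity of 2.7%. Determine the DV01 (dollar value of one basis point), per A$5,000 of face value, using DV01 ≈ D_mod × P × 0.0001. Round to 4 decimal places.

Periodic yield y = 0.027.
  t   CF        PV=CF/(1+0.027)^t    t·PV
  1        62.50        60.8569        60.8569
  2        62.50        59.2569       118.5139
  3        62.50        57.6991       173.0972
  4        62.50        56.1821       224.7285
  5        62.50        54.7051       273.5255
  6        62.50        53.2669       319.6014
  7     5,062.50     4,201.1862    29,408.3035
  Σ                  4,543.1532    30,578.6267
P = 4,543.1532; D_Mac = 6.73071 yrs; D_mod = 6.55375 yrs.
DV01 ≈ 6.55375 × 4,543.1532 × 0.0001 = 2.977471.

A$2.9775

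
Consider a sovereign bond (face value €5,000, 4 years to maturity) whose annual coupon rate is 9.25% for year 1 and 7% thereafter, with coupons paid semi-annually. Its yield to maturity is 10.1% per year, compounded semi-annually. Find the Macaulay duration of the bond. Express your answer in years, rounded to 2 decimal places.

Periodic yield y = 0.0505. Discount each cash flow and weight by its period:
  t   CF        PV=CF/(1+0.0505)^t    t·PV
  1       231.25       220.1333       220.1333
  2       231.25       209.5509       419.1019
  3       175.00       150.9558       452.8675
  4       175.00       143.6990       574.7961
  5       175.00       136.7911       683.9554
  6       175.00       130.2152       781.2912
  7       175.00       123.9555       867.6882
  8     5,175.00     3,489.3288    27,914.6307
  Σ                  4,604.6297    31,914.4643
Price P = Σ PV = 4,604.6297.
Macaulay duration = Σ(t·PV) / P = 31,914.4643 / 4,604.6297 = 6.93095 half-year periods.
In years: 6.93095 / 2 = 3.46548 years.

3.47 years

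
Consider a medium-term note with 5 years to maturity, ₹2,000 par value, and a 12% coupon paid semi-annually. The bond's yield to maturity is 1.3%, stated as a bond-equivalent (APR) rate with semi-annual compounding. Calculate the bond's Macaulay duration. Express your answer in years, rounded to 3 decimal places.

Periodic yield y = 0.0065. Discount each cash flow and weight by its period:
  t   CF        PV=CF/(1+0.0065)^t    t·PV
  1       120.00       119.2250       119.2250
  2       120.00       118.4551       236.9102
  3       120.00       117.6901       353.0703
  4       120.00       116.9300       467.7202
  5       120.00       116.1749       580.8746
  6       120.00       115.4247       692.5479
  7       120.00       114.6792       802.7547
  8       120.00       113.9386       911.5091
  9       120.00       113.2028     1,018.8254
  10    2,120.00     1,987.0009    19,870.0092
  Σ                  3,032.7214    25,053.4464
Price P = Σ PV = 3,032.7214.
Macaulay duration = Σ(t·PV) / P = 25,053.4464 / 3,032.7214 = 8.26104 half-year periods.
In years: 8.26104 / 2 = 4.13052 years.

4.131 years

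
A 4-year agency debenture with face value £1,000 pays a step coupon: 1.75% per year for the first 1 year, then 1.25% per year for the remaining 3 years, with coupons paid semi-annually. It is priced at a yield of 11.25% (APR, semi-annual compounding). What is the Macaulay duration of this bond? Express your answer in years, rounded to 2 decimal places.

3.87 years

Periodic yield y = 0.05625. Discount each cash flow and weight by its period:
  t   CF        PV=CF/(1+0.05625)^t    t·PV
  1         8.75         8.2840         8.2840
  2         8.75         7.8429        15.6857
  3         6.25         5.3037        15.9111
  4         6.25         5.0213        20.0851
  5         6.25         4.7539        23.7693
  6         6.25         4.5007        27.0042
  7         6.25         4.2610        29.8271
  8     1,006.25       649.4895     5,195.9158
  Σ                    689.4569     5,336.4823
Price P = Σ PV = 689.4569.
Macaulay duration = Σ(t·PV) / P = 5,336.4823 / 689.4569 = 7.74012 half-year periods.
In years: 7.74012 / 2 = 3.87006 years.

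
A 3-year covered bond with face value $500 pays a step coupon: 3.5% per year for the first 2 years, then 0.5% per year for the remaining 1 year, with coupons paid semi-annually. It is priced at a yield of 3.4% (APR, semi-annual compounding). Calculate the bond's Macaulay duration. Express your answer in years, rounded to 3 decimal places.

Periodic yield y = 0.017. Discount each cash flow and weight by its period:
  t   CF        PV=CF/(1+0.017)^t    t·PV
  1         8.75         8.6037         8.6037
  2         8.75         8.4599        16.9198
  3         8.75         8.3185        24.9555
  4         8.75         8.1795        32.7178
  5         1.25         1.1490         5.7448
  6       501.25       453.0318     2,718.1907
  Σ                    487.7424     2,807.1324
Price P = Σ PV = 487.7424.
Macaulay duration = Σ(t·PV) / P = 2,807.1324 / 487.7424 = 5.75536 half-year periods.
In years: 5.75536 / 2 = 2.87768 years.

2.878 years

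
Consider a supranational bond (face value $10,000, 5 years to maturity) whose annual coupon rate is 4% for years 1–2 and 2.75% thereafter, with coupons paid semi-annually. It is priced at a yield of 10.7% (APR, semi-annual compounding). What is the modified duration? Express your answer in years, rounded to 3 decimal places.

Periodic yield y = 0.0535. First find Macaulay duration:
  t   CF        PV=CF/(1+0.0535)^t    t·PV
  1       200.00       189.8434       189.8434
  2       200.00       180.2025       360.4051
  3       200.00       171.0513       513.1539
  4       200.00       162.3648       649.4591
  5       137.50       105.9571       529.7854
  6       137.50       100.5763       603.4575
  7       137.50        95.4687       668.2808
  8       137.50        90.6205       724.9639
  9       137.50        86.0185       774.1665
  10   10,137.50     6,019.8472    60,198.4720
  Σ                  7,201.9502    65,211.9875
P = 7,201.9502; Macaulay duration = 65,211.9875 / 7,201.9502 = 9.05477 half-year periods = 4.52738 years.
Modified duration = D_Mac / (1 + y) = 4.52738 / 1.0535 = 4.29747 years.

4.297 years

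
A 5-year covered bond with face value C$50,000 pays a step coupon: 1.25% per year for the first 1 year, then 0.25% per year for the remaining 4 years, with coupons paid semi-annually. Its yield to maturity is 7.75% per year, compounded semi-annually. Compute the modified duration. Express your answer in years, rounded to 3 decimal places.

Periodic yield y = 0.03875. First find Macaulay duration:
  t   CF        PV=CF/(1+0.03875)^t    t·PV
  1       312.50       300.8424       300.8424
  2       312.50       289.6196       579.2392
  3        62.50        55.7631       167.2893
  4        62.50        53.6829       214.7316
  5        62.50        51.6803       258.4014
  6        62.50        49.7524       298.5142
  7        62.50        47.8964       335.2747
  8        62.50        46.1096       368.8771
  9        62.50        44.3895       399.5059
  10   50,062.50    34,229.6269   342,296.2691
  Σ                 35,169.3631   345,218.9448
P = 35,169.3631; Macaulay duration = 345,218.9448 / 35,169.3631 = 9.81590 half-year periods = 4.90795 years.
Modified duration = D_Mac / (1 + y) = 4.90795 / 1.03875 = 4.72486 years.

4.725 years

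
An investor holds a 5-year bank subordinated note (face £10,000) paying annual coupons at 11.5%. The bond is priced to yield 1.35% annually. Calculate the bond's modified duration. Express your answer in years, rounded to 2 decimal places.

4.19 years

Periodic yield y = 0.0135. First find Macaulay duration:
  t   CF        PV=CF/(1+0.0135)^t    t·PV
  1     1,150.00     1,134.6818     1,134.6818
  2     1,150.00     1,119.5676     2,239.1353
  3     1,150.00     1,104.6548     3,313.9644
  4     1,150.00     1,089.9406     4,359.7624
  5    11,150.00    10,426.9215    52,134.6073
  Σ                 14,875.7663    63,182.1511
P = 14,875.7663; Macaulay duration = 63,182.1511 / 14,875.7663 = 4.24732 years.
Modified duration = D_Mac / (1 + y) = 4.24732 / 1.0135 = 4.19075 years.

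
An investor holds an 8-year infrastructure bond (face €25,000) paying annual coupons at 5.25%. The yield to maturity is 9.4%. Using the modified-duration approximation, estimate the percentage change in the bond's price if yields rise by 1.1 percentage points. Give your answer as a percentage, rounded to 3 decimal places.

-6.568%

Periodic yield y = 0.094. Modified duration first:
  t   CF        PV=CF/(1+0.094)^t    t·PV
  1     1,312.50     1,199.7258     1,199.7258
  2     1,312.50     1,096.6415     2,193.2830
  3     1,312.50     1,002.4145     3,007.2435
  4     1,312.50       916.2838     3,665.1353
  5     1,312.50       837.5538     4,187.7689
  6     1,312.50       765.5885     4,593.5308
  7     1,312.50       699.8066     4,898.6465
  8    26,312.50    12,824.0008   102,592.0066
  Σ                 19,342.0153   126,337.3403
P = 19,342.0153; D_Mac = 6.53176 yrs; D_mod = 6.53176/(1+0.094) = 5.97053 yrs.
ΔP/P ≈ -D_mod · Δy = -5.97053 × (+0.011) = -0.065676 = -6.5676%.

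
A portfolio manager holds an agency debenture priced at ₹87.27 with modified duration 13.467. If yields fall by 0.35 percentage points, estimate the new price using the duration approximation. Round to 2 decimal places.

₹91.38

Duration approximation: ΔP/P ≈ -D_mod · Δy = -13.467 × (-0.0035) = +0.0471345.
New price ≈ 87.27 × (1 + 0.0471345) = 91.383427815.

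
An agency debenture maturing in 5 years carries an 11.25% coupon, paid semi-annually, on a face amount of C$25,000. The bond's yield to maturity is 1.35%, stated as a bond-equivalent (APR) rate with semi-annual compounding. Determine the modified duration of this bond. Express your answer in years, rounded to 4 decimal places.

4.1360 years

Periodic yield y = 0.00675. First find Macaulay duration:
  t   CF        PV=CF/(1+0.00675)^t    t·PV
  1     1,406.25     1,396.8215     1,396.8215
  2     1,406.25     1,387.4561     2,774.9123
  3     1,406.25     1,378.1536     4,134.4608
  4     1,406.25     1,368.9134     5,475.6537
  5     1,406.25     1,359.7352     6,798.6761
  6     1,406.25     1,350.6185     8,103.7112
  7     1,406.25     1,341.5630     9,390.9409
  8     1,406.25     1,332.5682    10,660.5452
  9     1,406.25     1,323.6336    11,912.7026
  10   26,406.25    24,688.2523   246,882.5235
  Σ                 36,927.7155   307,530.9477
P = 36,927.7155; Macaulay duration = 307,530.9477 / 36,927.7155 = 8.32792 half-year periods = 4.16396 years.
Modified duration = D_Mac / (1 + y) = 4.16396 / 1.00675 = 4.13604 years.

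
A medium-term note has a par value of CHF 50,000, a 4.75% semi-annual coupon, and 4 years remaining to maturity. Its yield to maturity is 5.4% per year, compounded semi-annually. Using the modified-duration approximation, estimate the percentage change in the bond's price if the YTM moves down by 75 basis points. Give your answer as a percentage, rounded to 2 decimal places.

Periodic yield y = 0.027. Modified duration first:
  t   CF        PV=CF/(1+0.027)^t    t·PV
  1     1,187.50     1,156.2804     1,156.2804
  2     1,187.50     1,125.8816     2,251.7632
  3     1,187.50     1,096.2820     3,288.8460
  4     1,187.50     1,067.4606     4,269.8423
  5     1,187.50     1,039.3969     5,196.9843
  6     1,187.50     1,012.0709     6,072.4257
  7     1,187.50       985.4634     6,898.2440
  8    51,187.50    41,361.8895   330,895.1162
  Σ                 48,844.7254   360,029.5022
P = 48,844.7254; D_Mac = 7.37090 half-year periods = 3.68545 yrs; D_mod = 3.68545/(1+0.027) = 3.58856 yrs.
ΔP/P ≈ -D_mod · Δy = -3.58856 × (-0.0075) = +0.026914 = +2.6914%.

+2.69%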